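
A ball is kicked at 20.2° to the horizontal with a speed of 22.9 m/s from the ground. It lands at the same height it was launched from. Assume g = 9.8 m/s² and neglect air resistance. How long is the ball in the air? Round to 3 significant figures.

1.61 s

Vertical component: v_y = 22.9 sin 20.2° = 7.907 m/s.
For a projectile landing at launch height, time of flight is t = 2 v_y / g = 2 × 7.907 / 9.8 = 1.61 s.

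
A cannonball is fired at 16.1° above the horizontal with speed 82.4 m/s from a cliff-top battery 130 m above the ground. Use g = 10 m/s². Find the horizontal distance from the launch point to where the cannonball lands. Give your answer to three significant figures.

623 m

Components: v_x = 82.4 cos 16.1° = 79.17 m/s, v_y = 82.4 sin 16.1° = 22.85 m/s.
Vertical: 0 = 130 + 22.85 t − ½(10) t² ⇒ 5.000 t² − 22.85 t − 130 = 0.
t = [22.85 + √(522.1 + 2600)] / 10.00 = 7.873 s.
Horizontal: R = v_x · t = 79.17 × 7.873 = 623 m.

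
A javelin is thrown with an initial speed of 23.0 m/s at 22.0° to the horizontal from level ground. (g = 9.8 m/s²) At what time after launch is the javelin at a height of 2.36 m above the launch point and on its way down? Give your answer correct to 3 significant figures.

v_y0 = 23.0 sin 22.0° = 8.616 m/s.
Set y = v_y0 t − ½ g t² = 2.36: 4.900 t² − 8.616 t + 2.36 = 0.
t = [8.616 ± √(74.24 − 46.26)] / 9.8 = (8.616 ± 5.290) / 9.8, giving t = 0.339 s or t = 1.42 s.
On the way down corresponds to the larger root: t = 1.42 s.

1.42 s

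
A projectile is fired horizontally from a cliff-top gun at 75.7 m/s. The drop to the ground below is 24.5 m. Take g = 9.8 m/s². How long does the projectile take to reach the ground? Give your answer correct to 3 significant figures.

The horizontal speed doesn't affect the fall. With v_y0 = 0, h = ½ g t².
t = √(2 × 24.5 / 9.8) = √5.000 = 2.24 s.

2.24 s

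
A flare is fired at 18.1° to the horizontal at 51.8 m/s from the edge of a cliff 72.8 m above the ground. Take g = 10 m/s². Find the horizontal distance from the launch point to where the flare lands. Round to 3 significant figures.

Components: v_x = 51.8 cos 18.1° = 49.24 m/s, v_y = 51.8 sin 18.1° = 16.09 m/s.
Vertical: 0 = 72.8 + 16.09 t − ½(10) t² ⇒ 5.000 t² − 16.09 t − 72.8 = 0.
t = [16.09 + √(258.9 + 1456)] / 10.00 = 5.750 s.
Horizontal: R = v_x · t = 49.24 × 5.750 = 283 m.

283 m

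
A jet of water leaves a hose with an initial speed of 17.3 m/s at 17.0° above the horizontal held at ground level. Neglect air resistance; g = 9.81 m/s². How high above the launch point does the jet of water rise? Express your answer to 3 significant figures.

1.30 m

Vertical component of launch velocity: v_y = 17.3 sin 17.0° = 5.058 m/s.
At the highest point the vertical velocity is zero, so v_y² = 2 g h_max.
h_max = (5.058)² / (2 × 9.81) = 25.58 / 19.62 = 1.30 m.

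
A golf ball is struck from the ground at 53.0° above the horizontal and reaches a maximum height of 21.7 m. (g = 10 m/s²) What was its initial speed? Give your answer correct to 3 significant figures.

At maximum height v_y = 0, so (v₀ sin θ)² = 2 g H.
v₀ sin 53.0° = √(2 × 10 × 21.7) = 20.83 m/s.
v₀ = 20.83 / sin 53.0° = 20.83 / 0.7986 = 26.1 m/s.

26.1 m/s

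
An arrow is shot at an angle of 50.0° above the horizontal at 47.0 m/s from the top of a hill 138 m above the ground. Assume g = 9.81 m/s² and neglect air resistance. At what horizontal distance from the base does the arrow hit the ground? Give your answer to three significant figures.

Components: v_x = 47.0 cos 50.0° = 30.21 m/s, v_y = 47.0 sin 50.0° = 36.00 m/s.
Vertical: 0 = 138 + 36.00 t − ½(9.81) t² ⇒ 4.905 t² − 36.00 t − 138 = 0.
t = [36.00 + √(1296 + 2708)] / 9.810 = 10.12 s.
Horizontal: R = v_x · t = 30.21 × 10.12 = 306 m.

306 m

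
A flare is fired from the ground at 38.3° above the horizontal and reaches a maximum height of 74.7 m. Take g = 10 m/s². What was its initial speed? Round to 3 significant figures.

62.4 m/s

At maximum height v_y = 0, so (v₀ sin θ)² = 2 g H.
v₀ sin 38.3° = √(2 × 10 × 74.7) = 38.65 m/s.
v₀ = 38.65 / sin 38.3° = 38.65 / 0.6198 = 62.4 m/s.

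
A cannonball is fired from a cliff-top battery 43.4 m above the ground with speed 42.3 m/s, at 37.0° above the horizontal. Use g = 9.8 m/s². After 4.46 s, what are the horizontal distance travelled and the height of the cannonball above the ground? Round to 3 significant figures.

v_x = 42.3 cos 37.0° = 33.78 m/s; v_y0 = 42.3 sin 37.0° = 25.46 m/s.
x = v_x t = 33.78 × 4.46 = 151 m.
y = 43.4 + v_y0 t − ½ g t² = 59.5 m.

x = 151 m, y = 59.5 m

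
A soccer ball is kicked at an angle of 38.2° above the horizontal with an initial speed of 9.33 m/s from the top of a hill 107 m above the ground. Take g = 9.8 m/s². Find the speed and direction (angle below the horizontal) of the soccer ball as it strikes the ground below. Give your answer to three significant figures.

v_x = 9.33 cos 38.2° = 7.332 m/s (constant).
|v_y| at impact = √((5.770)² + 2×9.8×107) = 46.16 m/s.
Speed = √(7.332² + 46.16²) = 46.7 m/s; angle = arctan(46.16/7.332) = 81.0° below horizontal.

46.7 m/s at 81.0° below the horizontal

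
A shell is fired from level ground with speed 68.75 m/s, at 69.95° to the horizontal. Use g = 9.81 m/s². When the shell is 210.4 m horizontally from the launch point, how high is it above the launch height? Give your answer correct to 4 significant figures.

v_x = 68.75 cos 69.95° = 23.570 m/s, v_y0 = 68.75 sin 69.95° = 64.583 m/s.
Time to reach x = 210.4 m: t = x / v_x = 210.4 / 23.570 = 8.9266 s.
y = v_y0 t − ½ g t² = 64.583×8.9266 − 4.905×8.9266² = 185.7 m.

185.7 m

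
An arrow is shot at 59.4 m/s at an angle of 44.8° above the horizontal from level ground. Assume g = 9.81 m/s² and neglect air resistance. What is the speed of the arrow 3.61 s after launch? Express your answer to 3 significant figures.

v_x = 59.4 cos 44.8° = 42.15 m/s (constant).
v_y(t) = 59.4 sin 44.8° − g t = 41.86 − 9.81 × 3.61 = 6.446 m/s.
Speed = √(v_x² + v_y²) = √(1777 + 41.55) = 42.6 m/s.

42.6 m/s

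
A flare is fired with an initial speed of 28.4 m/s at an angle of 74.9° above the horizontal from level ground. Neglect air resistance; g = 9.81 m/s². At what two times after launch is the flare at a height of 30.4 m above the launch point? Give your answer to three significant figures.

v_y0 = 28.4 sin 74.9° = 27.42 m/s.
Set y = v_y0 t − ½ g t² = 30.4: 4.905 t² − 27.42 t + 30.4 = 0.
t = [27.42 ± √(751.9 − 596.4)] / 9.81 = (27.42 ± 12.47) / 9.81, giving t = 1.52 s or t = 4.07 s.
So the flare is at 30.4 m at t = 1.52 s (rising) and t = 4.07 s (falling).

1.52 s and 4.07 s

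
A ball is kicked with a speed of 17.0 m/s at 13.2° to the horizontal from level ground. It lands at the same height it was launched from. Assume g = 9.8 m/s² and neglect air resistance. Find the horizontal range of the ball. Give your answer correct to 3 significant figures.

For level ground, R = v₀² sin(2θ) / g.
sin(2 × 13.2°) = sin 26.40° = 0.4446.
R = (17.0)² × 0.4446 / 9.8 = 13.1 m.

13.1 m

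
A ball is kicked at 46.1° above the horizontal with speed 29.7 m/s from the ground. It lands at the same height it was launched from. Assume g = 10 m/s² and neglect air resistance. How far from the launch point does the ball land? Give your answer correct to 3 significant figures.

Components: v_x = 29.7 cos 46.1° = 20.59 m/s, v_y = 29.7 sin 46.1° = 21.40 m/s.
Time of flight (same landing height): t = 2 v_y / g = 2 × 21.40 / 10 = 4.280 s.
Range: R = v_x · t = 20.59 × 4.280 = 88.1 m.

88.1 m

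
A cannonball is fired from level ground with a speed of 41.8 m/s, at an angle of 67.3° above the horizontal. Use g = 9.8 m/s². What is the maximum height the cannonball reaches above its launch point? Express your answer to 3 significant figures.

75.9 m

Vertical component of launch velocity: v_y = 41.8 sin 67.3° = 38.56 m/s.
At the highest point the vertical velocity is zero, so v_y² = 2 g h_max.
h_max = (38.56)² / (2 × 9.8) = 1487 / 19.60 = 75.9 m.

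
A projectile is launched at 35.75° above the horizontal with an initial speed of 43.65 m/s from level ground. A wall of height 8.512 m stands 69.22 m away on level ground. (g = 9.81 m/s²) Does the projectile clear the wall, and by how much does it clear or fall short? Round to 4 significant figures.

Yes — it clears the wall by 22.59 m.

v_x = 43.65 cos 35.75° = 35.425 m/s; v_y0 = 43.65 sin 35.75° = 25.502 m/s.
Time to reach the wall: t = 69.22 / 35.425 = 1.9540 s.
Height at that point: y = 25.502×1.9540 − 4.905×1.9540² = 31.103 m.
That is 31.103 − 8.512 = 22.59 m above the top of the wall, so the projectile clears it.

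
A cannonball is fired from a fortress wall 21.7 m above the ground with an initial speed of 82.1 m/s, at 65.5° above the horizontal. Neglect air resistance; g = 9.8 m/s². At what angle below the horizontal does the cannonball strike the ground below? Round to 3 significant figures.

66.3°

v_x = 82.1 cos 65.5° = 34.05 m/s.
At impact |v_y| = √(v_y0² + 2 g h) = √(74.71² + 2×9.8×21.7) = 77.50 m/s.
Angle below horizontal = arctan(|v_y| / v_x) = arctan(77.50 / 34.05) = 66.3°.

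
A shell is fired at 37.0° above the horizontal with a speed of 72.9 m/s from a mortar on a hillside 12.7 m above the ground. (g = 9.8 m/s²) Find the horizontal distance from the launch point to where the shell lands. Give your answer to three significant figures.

538 m

Components: v_x = 72.9 cos 37.0° = 58.22 m/s, v_y = 72.9 sin 37.0° = 43.87 m/s.
Vertical: 0 = 12.7 + 43.87 t − ½(9.8) t² ⇒ 4.900 t² − 43.87 t − 12.7 = 0.
t = [43.87 + √(1925 + 248.9)] / 9.800 = 9.234 s.
Horizontal: R = v_x · t = 58.22 × 9.234 = 538 m.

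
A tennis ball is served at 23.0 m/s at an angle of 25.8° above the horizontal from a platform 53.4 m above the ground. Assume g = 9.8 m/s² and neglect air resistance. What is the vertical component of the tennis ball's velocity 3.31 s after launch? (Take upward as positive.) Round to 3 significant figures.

Initial vertical component: v_y0 = 23.0 sin 25.8° = 10.01 m/s.
v_y(t) = v_y0 − g t = 10.01 − 9.8 × 3.31 = -22.4 m/s.

-22.4 m/s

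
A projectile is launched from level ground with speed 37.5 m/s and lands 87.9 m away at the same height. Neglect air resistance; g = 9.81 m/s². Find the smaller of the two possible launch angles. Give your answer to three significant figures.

18.9°

Level-ground range: R = v₀² sin(2θ)/g ⇒ sin 2θ = R g / v₀² = 87.9×9.81/37.5² = 0.6132.
2θ = arcsin(0.6132) = 37.82° or 180° − 37.82° = 142.18°.
So θ = 18.9° or θ = 71.1°.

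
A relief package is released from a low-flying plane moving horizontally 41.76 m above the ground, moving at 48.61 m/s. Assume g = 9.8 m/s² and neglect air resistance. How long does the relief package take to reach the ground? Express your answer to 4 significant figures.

The horizontal speed doesn't affect the fall. With v_y0 = 0, h = ½ g t².
t = √(2 × 41.76 / 9.8) = √8.5224 = 2.919 s.

2.919 s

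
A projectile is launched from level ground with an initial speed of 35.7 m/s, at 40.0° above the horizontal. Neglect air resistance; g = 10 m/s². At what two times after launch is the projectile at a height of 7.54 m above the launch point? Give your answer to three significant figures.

v_y0 = 35.7 sin 40.0° = 22.95 m/s.
Set y = v_y0 t − ½ g t² = 7.54: 5.000 t² − 22.95 t + 7.54 = 0.
t = [22.95 ± √(526.7 − 150.8)] / 10 = (22.95 ± 19.39) / 10, giving t = 0.356 s or t = 4.23 s.
So the projectile is at 7.54 m at t = 0.356 s (rising) and t = 4.23 s (falling).

0.356 s and 4.23 s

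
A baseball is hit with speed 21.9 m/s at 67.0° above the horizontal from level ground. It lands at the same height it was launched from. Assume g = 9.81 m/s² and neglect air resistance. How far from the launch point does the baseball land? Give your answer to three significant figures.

Components: v_x = 21.9 cos 67.0° = 8.557 m/s, v_y = 21.9 sin 67.0° = 20.16 m/s.
Time of flight (same landing height): t = 2 v_y / g = 2 × 20.16 / 9.81 = 4.110 s.
Range: R = v_x · t = 8.557 × 4.110 = 35.2 m.

35.2 m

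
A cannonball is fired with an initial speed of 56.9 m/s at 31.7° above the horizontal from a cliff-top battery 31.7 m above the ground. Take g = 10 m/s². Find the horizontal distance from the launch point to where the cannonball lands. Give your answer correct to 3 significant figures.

Components: v_x = 56.9 cos 31.7° = 48.41 m/s, v_y = 56.9 sin 31.7° = 29.90 m/s.
Vertical: 0 = 31.7 + 29.90 t − ½(10) t² ⇒ 5.000 t² − 29.90 t − 31.7 = 0.
t = [29.90 + √(894.0 + 634.0)] / 10.00 = 6.899 s.
Horizontal: R = v_x · t = 48.41 × 6.899 = 334 m.

334 m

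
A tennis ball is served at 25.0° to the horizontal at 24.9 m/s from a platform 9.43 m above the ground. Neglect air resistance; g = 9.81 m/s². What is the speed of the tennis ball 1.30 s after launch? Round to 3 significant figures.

22.7 m/s

v_x = 24.9 cos 25.0° = 22.57 m/s (constant).
v_y(t) = 24.9 sin 25.0° − g t = 10.52 − 9.81 × 1.30 = -2.233 m/s.
Speed = √(v_x² + v_y²) = √(509.4 + 4.986) = 22.7 m/s.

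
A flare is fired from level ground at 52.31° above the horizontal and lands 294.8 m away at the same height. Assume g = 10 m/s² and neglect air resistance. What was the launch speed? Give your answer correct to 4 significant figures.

55.20 m/s

On level ground, R = v₀² sin(2θ) / g, so v₀ = √(R g / sin 2θ).
sin(2 × 52.31°) = 0.9676.
v₀ = √(294.8 × 10 / 0.9676) = √3046.7 = 55.20 m/s.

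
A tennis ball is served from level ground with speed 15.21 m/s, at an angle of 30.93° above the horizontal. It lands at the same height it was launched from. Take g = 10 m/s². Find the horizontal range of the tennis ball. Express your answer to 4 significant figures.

Components: v_x = 15.21 cos 30.93° = 13.047 m/s, v_y = 15.21 sin 30.93° = 7.8178 m/s.
Time of flight (same landing height): t = 2 v_y / g = 2 × 7.8178 / 10 = 1.5636 s.
Range: R = v_x · t = 13.047 × 1.5636 = 20.40 m.

20.40 m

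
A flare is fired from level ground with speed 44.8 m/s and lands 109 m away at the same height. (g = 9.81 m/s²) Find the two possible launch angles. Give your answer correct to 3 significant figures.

Level-ground range: R = v₀² sin(2θ)/g ⇒ sin 2θ = R g / v₀² = 109×9.81/44.8² = 0.5328.
2θ = arcsin(0.5328) = 32.19° or 180° − 32.19° = 147.81°.
So θ = 16.1° or θ = 73.9°.

16.1° and 73.9°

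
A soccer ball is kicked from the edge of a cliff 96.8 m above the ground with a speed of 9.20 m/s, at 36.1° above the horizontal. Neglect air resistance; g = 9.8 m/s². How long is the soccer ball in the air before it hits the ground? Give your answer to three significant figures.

Vertical component: v_y = 9.20 sin 36.1° = 5.421 m/s.
Taking up as positive with launch at y = 96.8 m, landing at y = 0: 0 = 96.8 + 5.421 t − ½(9.8) t².
Solving 4.900 t² − 5.421 t − 96.8 = 0 gives t = [5.421 + √(5.421² + 4·4.900·96.8)] / 9.800 = 5.03 s.

5.03 s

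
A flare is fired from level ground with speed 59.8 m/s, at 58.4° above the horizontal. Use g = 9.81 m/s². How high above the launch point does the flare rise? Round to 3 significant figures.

132 m

Vertical component of launch velocity: v_y = 59.8 sin 58.4° = 50.93 m/s.
At the highest point the vertical velocity is zero, so v_y² = 2 g h_max.
h_max = (50.93)² / (2 × 9.81) = 2594 / 19.62 = 132 m.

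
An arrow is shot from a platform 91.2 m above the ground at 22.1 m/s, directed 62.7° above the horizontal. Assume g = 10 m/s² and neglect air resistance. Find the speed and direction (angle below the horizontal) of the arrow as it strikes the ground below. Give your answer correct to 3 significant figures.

48.1 m/s at 77.8° below the horizontal

v_x = 22.1 cos 62.7° = 10.14 m/s (constant).
|v_y| at impact = √((19.64)² + 2×10×91.2) = 47.01 m/s.
Speed = √(10.14² + 47.01²) = 48.1 m/s; angle = arctan(47.01/10.14) = 77.8° below horizontal.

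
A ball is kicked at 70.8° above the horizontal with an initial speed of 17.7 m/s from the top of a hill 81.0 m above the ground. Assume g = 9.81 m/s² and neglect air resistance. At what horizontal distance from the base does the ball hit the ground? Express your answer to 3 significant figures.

35.6 m

Components: v_x = 17.7 cos 70.8° = 5.821 m/s, v_y = 17.7 sin 70.8° = 16.72 m/s.
Vertical: 0 = 81.0 + 16.72 t − ½(9.81) t² ⇒ 4.905 t² − 16.72 t − 81.0 = 0.
t = [16.72 + √(279.6 + 1589)] / 9.810 = 6.111 s.
Horizontal: R = v_x · t = 5.821 × 6.111 = 35.6 m.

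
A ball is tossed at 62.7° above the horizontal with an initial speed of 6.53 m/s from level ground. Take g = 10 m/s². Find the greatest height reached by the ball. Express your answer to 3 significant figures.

1.68 m

Vertical component of launch velocity: v_y = 6.53 sin 62.7° = 5.803 m/s.
At the highest point the vertical velocity is zero, so v_y² = 2 g h_max.
h_max = (5.803)² / (2 × 10) = 33.67 / 20.00 = 1.68 m.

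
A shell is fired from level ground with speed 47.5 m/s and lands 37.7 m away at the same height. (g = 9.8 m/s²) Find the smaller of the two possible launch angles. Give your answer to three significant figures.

Level-ground range: R = v₀² sin(2θ)/g ⇒ sin 2θ = R g / v₀² = 37.7×9.8/47.5² = 0.1637.
2θ = arcsin(0.1637) = 9.422° or 180° − 9.422° = 170.578°.
So θ = 4.71° or θ = 85.3°.

4.71°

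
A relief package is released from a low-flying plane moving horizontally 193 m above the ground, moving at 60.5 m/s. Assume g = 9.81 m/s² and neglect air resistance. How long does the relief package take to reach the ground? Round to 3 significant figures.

6.27 s

The horizontal speed doesn't affect the fall. With v_y0 = 0, h = ½ g t².
t = √(2 × 193 / 9.81) = √39.35 = 6.27 s.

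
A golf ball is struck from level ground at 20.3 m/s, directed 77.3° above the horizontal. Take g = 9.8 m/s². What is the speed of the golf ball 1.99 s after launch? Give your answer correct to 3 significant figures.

4.47 m/s

v_x = 20.3 cos 77.3° = 4.463 m/s (constant).
v_y(t) = 20.3 sin 77.3° − g t = 19.80 − 9.8 × 1.99 = 0.2980 m/s.
Speed = √(v_x² + v_y²) = √(19.92 + 0.08880) = 4.47 m/s.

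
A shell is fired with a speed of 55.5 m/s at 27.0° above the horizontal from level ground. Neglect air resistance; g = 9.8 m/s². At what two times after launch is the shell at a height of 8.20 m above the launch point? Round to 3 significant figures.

v_y0 = 55.5 sin 27.0° = 25.20 m/s.
Set y = v_y0 t − ½ g t² = 8.20: 4.900 t² − 25.20 t + 8.20 = 0.
t = [25.20 ± √(635.0 − 160.7)] / 9.8 = (25.20 ± 21.78) / 9.8, giving t = 0.349 s or t = 4.79 s.
So the shell is at 8.20 m at t = 0.349 s (rising) and t = 4.79 s (falling).

0.349 s and 4.79 s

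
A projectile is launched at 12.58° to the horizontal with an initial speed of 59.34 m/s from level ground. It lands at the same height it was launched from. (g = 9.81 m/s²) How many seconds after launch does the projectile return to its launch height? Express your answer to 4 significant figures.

Vertical component: v_y = 59.34 sin 12.58° = 12.924 m/s.
For a projectile landing at launch height, time of flight is t = 2 v_y / g = 2 × 12.924 / 9.81 = 2.635 s.

2.635 s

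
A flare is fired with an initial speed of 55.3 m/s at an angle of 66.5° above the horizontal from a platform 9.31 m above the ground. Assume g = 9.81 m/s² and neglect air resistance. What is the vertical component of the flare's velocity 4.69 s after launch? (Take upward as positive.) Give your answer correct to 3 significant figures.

4.70 m/s

Initial vertical component: v_y0 = 55.3 sin 66.5° = 50.71 m/s.
v_y(t) = v_y0 − g t = 50.71 − 9.81 × 4.69 = 4.70 m/s.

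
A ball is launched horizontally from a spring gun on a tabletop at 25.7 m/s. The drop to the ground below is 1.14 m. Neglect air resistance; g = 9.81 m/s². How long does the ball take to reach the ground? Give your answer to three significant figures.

The horizontal speed doesn't affect the fall. With v_y0 = 0, h = ½ g t².
t = √(2 × 1.14 / 9.81) = √0.2324 = 0.482 s.

0.482 s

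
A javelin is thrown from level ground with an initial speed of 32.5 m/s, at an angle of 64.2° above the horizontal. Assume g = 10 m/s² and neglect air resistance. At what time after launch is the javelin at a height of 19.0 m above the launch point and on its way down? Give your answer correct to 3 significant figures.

5.11 s

v_y0 = 32.5 sin 64.2° = 29.26 m/s.
Set y = v_y0 t − ½ g t² = 19.0: 5.000 t² − 29.26 t + 19.0 = 0.
t = [29.26 ± √(856.1 − 380.0)] / 10 = (29.26 ± 21.82) / 10, giving t = 0.744 s or t = 5.11 s.
On the way down corresponds to the larger root: t = 5.11 s.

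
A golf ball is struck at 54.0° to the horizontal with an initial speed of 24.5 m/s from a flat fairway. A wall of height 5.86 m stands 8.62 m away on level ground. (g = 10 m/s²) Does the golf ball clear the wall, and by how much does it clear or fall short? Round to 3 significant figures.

Yes — it clears the wall by 4.21 m.

v_x = 24.5 cos 54.0° = 14.40 m/s; v_y0 = 24.5 sin 54.0° = 19.82 m/s.
Time to reach the wall: t = 8.62 / 14.40 = 0.5986 s.
Height at that point: y = 19.82×0.5986 − 5.000×0.5986² = 10.07 m.
That is 10.07 − 5.86 = 4.21 m above the top of the wall, so the golf ball clears it.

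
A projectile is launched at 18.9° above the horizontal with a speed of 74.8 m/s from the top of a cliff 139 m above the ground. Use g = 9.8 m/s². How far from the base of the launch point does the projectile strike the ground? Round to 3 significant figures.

591 m

Components: v_x = 74.8 cos 18.9° = 70.77 m/s, v_y = 74.8 sin 18.9° = 24.23 m/s.
Vertical: 0 = 139 + 24.23 t − ½(9.8) t² ⇒ 4.900 t² − 24.23 t − 139 = 0.
t = [24.23 + √(587.1 + 2724)] / 9.800 = 8.344 s.
Horizontal: R = v_x · t = 70.77 × 8.344 = 591 m.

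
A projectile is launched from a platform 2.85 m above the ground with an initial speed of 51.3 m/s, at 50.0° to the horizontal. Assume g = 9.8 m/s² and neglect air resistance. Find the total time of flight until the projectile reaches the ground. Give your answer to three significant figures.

8.09 s

Vertical component: v_y = 51.3 sin 50.0° = 39.30 m/s.
Taking up as positive with launch at y = 2.85 m, landing at y = 0: 0 = 2.85 + 39.30 t − ½(9.8) t².
Solving 4.900 t² − 39.30 t − 2.85 = 0 gives t = [39.30 + √(39.30² + 4·4.900·2.85)] / 9.800 = 8.09 s.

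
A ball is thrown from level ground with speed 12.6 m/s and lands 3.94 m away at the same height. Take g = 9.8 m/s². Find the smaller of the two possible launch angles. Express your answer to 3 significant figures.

7.04°

Level-ground range: R = v₀² sin(2θ)/g ⇒ sin 2θ = R g / v₀² = 3.94×9.8/12.6² = 0.2432.
2θ = arcsin(0.2432) = 14.08° or 180° − 14.08° = 165.92°.
So θ = 7.04° or θ = 83.0°.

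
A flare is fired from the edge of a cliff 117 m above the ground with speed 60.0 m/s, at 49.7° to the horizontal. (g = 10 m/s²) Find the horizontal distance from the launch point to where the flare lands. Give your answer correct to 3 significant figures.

Components: v_x = 60.0 cos 49.7° = 38.81 m/s, v_y = 60.0 sin 49.7° = 45.76 m/s.
Vertical: 0 = 117 + 45.76 t − ½(10) t² ⇒ 5.000 t² − 45.76 t − 117 = 0.
t = [45.76 + √(2094 + 2340)] / 10.00 = 11.23 s.
Horizontal: R = v_x · t = 38.81 × 11.23 = 436 m.

436 m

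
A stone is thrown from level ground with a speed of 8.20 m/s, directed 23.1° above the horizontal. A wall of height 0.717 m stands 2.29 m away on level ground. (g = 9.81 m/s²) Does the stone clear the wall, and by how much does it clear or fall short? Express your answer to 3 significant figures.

No — it falls 0.192 m short of clearing the wall.

v_x = 8.20 cos 23.1° = 7.543 m/s; v_y0 = 8.20 sin 23.1° = 3.217 m/s.
Time to reach the wall: t = 2.29 / 7.543 = 0.3036 s.
Height at that point: y = 3.217×0.3036 − 4.905×0.3036² = 0.5246 m.
That is 0.717 − 0.5246 = 0.192 m below the top of the wall, so the stone does not clear it.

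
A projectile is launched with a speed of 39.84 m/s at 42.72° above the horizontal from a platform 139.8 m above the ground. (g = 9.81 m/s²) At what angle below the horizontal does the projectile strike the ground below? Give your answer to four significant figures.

v_x = 39.84 cos 42.72° = 29.270 m/s.
At impact |v_y| = √(v_y0² + 2 g h) = √(27.028² + 2×9.81×139.8) = 58.935 m/s.
Angle below horizontal = arctan(|v_y| / v_x) = arctan(58.935 / 29.270) = 63.59°.

63.59°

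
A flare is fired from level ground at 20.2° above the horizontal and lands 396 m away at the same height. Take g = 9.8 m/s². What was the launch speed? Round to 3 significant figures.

77.4 m/s

On level ground, R = v₀² sin(2θ) / g, so v₀ = √(R g / sin 2θ).
sin(2 × 20.2°) = 0.6481.
v₀ = √(396 × 9.8 / 0.6481) = √5988 = 77.4 m/s.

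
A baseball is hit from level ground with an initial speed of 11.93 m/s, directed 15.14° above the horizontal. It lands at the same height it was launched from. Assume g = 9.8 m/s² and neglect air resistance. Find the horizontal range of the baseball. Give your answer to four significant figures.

7.323 m

Components: v_x = 11.93 cos 15.14° = 11.516 m/s, v_y = 11.93 sin 15.14° = 3.1159 m/s.
Time of flight (same landing height): t = 2 v_y / g = 2 × 3.1159 / 9.8 = 0.63590 s.
Range: R = v_x · t = 11.516 × 0.63590 = 7.323 m.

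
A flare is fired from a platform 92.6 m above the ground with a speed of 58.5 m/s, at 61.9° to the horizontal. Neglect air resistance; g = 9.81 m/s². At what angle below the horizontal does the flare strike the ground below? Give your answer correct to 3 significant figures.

67.6°

v_x = 58.5 cos 61.9° = 27.55 m/s.
At impact |v_y| = √(v_y0² + 2 g h) = √(51.60² + 2×9.81×92.6) = 66.93 m/s.
Angle below horizontal = arctan(|v_y| / v_x) = arctan(66.93 / 27.55) = 67.6°.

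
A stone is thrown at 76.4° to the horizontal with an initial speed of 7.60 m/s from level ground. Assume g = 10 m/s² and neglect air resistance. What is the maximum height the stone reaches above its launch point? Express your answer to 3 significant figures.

Vertical component of launch velocity: v_y = 7.60 sin 76.4° = 7.387 m/s.
At the highest point the vertical velocity is zero, so v_y² = 2 g h_max.
h_max = (7.387)² / (2 × 10) = 54.57 / 20.00 = 2.73 m.

2.73 m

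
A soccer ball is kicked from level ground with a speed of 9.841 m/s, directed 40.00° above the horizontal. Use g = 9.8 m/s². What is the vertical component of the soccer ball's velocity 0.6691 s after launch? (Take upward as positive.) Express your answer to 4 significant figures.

-0.2315 m/s

Initial vertical component: v_y0 = 9.841 sin 40.00° = 6.3257 m/s.
v_y(t) = v_y0 − g t = 6.3257 − 9.8 × 0.6691 = -0.2315 m/s.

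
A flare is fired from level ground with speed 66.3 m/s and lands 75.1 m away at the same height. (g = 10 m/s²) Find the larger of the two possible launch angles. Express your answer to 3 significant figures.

Level-ground range: R = v₀² sin(2θ)/g ⇒ sin 2θ = R g / v₀² = 75.1×10/66.3² = 0.1708.
2θ = arcsin(0.1708) = 9.834° or 180° − 9.834° = 170.166°.
So θ = 4.92° or θ = 85.1°.

85.1°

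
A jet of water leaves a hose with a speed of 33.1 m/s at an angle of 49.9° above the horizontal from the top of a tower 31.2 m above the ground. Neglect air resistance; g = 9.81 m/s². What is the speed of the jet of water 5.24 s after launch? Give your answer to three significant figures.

v_x = 33.1 cos 49.9° = 21.32 m/s (constant).
v_y(t) = 33.1 sin 49.9° − g t = 25.32 − 9.81 × 5.24 = -26.08 m/s.
Speed = √(v_x² + v_y²) = √(454.5 + 680.2) = 33.7 m/s.

33.7 m/s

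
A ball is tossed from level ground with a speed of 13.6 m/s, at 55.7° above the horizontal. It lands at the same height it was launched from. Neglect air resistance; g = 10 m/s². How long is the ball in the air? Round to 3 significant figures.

2.25 s

Vertical component: v_y = 13.6 sin 55.7° = 11.23 m/s.
For a projectile landing at launch height, time of flight is t = 2 v_y / g = 2 × 11.23 / 10 = 2.25 s.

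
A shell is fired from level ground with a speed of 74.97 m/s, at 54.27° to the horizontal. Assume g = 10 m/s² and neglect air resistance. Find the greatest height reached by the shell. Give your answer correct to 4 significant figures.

Vertical component of launch velocity: v_y = 74.97 sin 54.27° = 60.859 m/s.
At the highest point the vertical velocity is zero, so v_y² = 2 g h_max.
h_max = (60.859)² / (2 × 10) = 3703.8 / 20.00 = 185.2 m.

185.2 m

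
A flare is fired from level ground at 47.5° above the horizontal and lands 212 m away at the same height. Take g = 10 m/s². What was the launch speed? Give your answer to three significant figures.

46.1 m/s

On level ground, R = v₀² sin(2θ) / g, so v₀ = √(R g / sin 2θ).
sin(2 × 47.5°) = 0.9962.
v₀ = √(212 × 10 / 0.9962) = √2128 = 46.1 m/s.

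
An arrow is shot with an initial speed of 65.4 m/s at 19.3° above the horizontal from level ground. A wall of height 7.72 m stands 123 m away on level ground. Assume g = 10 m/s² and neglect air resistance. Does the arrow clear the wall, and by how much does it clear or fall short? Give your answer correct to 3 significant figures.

Yes — it clears the wall by 15.5 m.

v_x = 65.4 cos 19.3° = 61.72 m/s; v_y0 = 65.4 sin 19.3° = 21.62 m/s.
Time to reach the wall: t = 123 / 61.72 = 1.993 s.
Height at that point: y = 21.62×1.993 − 5.000×1.993² = 23.23 m.
That is 23.23 − 7.72 = 15.5 m above the top of the wall, so the arrow clears it.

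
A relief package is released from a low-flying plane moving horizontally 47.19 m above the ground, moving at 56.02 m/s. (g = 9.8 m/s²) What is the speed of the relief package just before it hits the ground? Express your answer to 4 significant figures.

Fall time: t = √(2 × 47.19 / 9.8) = 3.1033 s.
At impact: v_x = 56.02 m/s (unchanged), v_y = g t = 9.8 × 3.1033 = 30.412 m/s.
Speed = √(v_x² + v_y²) = √(3138.2 + 924.89) = 63.74 m/s.

63.74 m/s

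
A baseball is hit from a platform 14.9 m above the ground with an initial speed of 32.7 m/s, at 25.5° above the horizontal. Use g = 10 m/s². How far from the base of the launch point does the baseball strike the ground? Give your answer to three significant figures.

Components: v_x = 32.7 cos 25.5° = 29.51 m/s, v_y = 32.7 sin 25.5° = 14.08 m/s.
Vertical: 0 = 14.9 + 14.08 t − ½(10) t² ⇒ 5.000 t² − 14.08 t − 14.9 = 0.
t = [14.08 + √(198.2 + 298.0)] / 10.00 = 3.636 s.
Horizontal: R = v_x · t = 29.51 × 3.636 = 107 m.

107 m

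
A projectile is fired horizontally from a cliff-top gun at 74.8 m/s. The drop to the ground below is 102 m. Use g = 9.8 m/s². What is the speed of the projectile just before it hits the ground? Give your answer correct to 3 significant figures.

Fall time: t = √(2 × 102 / 9.8) = 4.562 s.
At impact: v_x = 74.8 m/s (unchanged), v_y = g t = 9.8 × 4.562 = 44.71 m/s.
Speed = √(v_x² + v_y²) = √(5595 + 1999) = 87.1 m/s.

87.1 m/s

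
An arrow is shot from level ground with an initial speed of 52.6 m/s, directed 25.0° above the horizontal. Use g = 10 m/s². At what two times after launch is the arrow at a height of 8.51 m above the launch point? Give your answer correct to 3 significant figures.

0.423 s and 4.02 s

v_y0 = 52.6 sin 25.0° = 22.23 m/s.
Set y = v_y0 t − ½ g t² = 8.51: 5.000 t² − 22.23 t + 8.51 = 0.
t = [22.23 ± √(494.2 − 170.2)] / 10 = (22.23 ± 18.00) / 10, giving t = 0.423 s or t = 4.02 s.
So the arrow is at 8.51 m at t = 0.423 s (rising) and t = 4.02 s (falling).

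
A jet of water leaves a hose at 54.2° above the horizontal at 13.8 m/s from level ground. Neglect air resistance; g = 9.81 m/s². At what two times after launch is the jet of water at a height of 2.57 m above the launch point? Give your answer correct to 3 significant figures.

0.259 s and 2.02 s

v_y0 = 13.8 sin 54.2° = 11.19 m/s.
Set y = v_y0 t − ½ g t² = 2.57: 4.905 t² − 11.19 t + 2.57 = 0.
t = [11.19 ± √(125.2 − 50.42)] / 9.81 = (11.19 ± 8.648) / 9.81, giving t = 0.259 s or t = 2.02 s.
So the jet of water is at 2.57 m at t = 0.259 s (rising) and t = 2.02 s (falling).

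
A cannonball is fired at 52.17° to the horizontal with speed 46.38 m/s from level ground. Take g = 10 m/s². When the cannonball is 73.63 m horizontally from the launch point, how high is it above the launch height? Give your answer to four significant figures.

61.32 m

v_x = 46.38 cos 52.17° = 28.446 m/s, v_y0 = 46.38 sin 52.17° = 36.633 m/s.
Time to reach x = 73.63 m: t = x / v_x = 73.63 / 28.446 = 2.5884 s.
y = v_y0 t − ½ g t² = 36.633×2.5884 − 5.000×2.5884² = 61.32 m.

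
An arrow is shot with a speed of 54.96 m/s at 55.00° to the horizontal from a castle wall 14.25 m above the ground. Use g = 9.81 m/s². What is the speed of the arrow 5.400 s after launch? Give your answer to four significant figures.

v_x = 54.96 cos 55.00° = 31.524 m/s (constant).
v_y(t) = 54.96 sin 55.00° − g t = 45.021 − 9.81 × 5.400 = -7.9530 m/s.
Speed = √(v_x² + v_y²) = √(993.76 + 63.250) = 32.51 m/s.

32.51 m/s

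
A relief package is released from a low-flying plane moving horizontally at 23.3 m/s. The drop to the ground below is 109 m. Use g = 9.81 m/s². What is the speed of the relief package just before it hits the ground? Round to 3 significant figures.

Fall time: t = √(2 × 109 / 9.81) = 4.714 s.
At impact: v_x = 23.3 m/s (unchanged), v_y = g t = 9.81 × 4.714 = 46.24 m/s.
Speed = √(v_x² + v_y²) = √(542.9 + 2138) = 51.8 m/s.

51.8 m/s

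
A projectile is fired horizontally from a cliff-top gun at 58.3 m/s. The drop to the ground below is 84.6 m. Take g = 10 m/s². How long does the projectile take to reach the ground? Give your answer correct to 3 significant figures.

4.11 s

The horizontal speed doesn't affect the fall. With v_y0 = 0, h = ½ g t².
t = √(2 × 84.6 / 10) = √16.92 = 4.11 s.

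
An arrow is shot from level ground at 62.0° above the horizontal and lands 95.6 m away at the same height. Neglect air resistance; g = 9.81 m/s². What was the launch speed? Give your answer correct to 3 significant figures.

On level ground, R = v₀² sin(2θ) / g, so v₀ = √(R g / sin 2θ).
sin(2 × 62.0°) = 0.8290.
v₀ = √(95.6 × 9.81 / 0.8290) = √1131 = 33.6 m/s.

33.6 m/s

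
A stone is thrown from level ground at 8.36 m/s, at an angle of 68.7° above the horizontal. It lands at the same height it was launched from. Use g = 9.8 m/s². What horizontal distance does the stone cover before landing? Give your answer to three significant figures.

4.83 m

Components: v_x = 8.36 cos 68.7° = 3.037 m/s, v_y = 8.36 sin 68.7° = 7.789 m/s.
Time of flight (same landing height): t = 2 v_y / g = 2 × 7.789 / 9.8 = 1.590 s.
Range: R = v_x · t = 3.037 × 1.590 = 4.83 m.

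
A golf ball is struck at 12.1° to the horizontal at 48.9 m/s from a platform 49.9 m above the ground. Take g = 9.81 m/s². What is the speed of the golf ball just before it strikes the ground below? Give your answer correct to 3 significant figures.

v_x = 48.9 cos 12.1° = 47.81 m/s is unchanged throughout.
For the vertical component, v_y² = v_y0² + 2 g h = (10.25)² + 2×9.81×49.9 = 1084, so |v_y| = 32.92 m/s.
Impact speed = √(v_x² + v_y²) = √(2286 + 1084) = 58.1 m/s.

58.1 m/s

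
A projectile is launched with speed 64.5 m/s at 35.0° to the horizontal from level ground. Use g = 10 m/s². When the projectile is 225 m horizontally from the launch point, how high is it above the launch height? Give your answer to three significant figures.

v_x = 64.5 cos 35.0° = 52.84 m/s, v_y0 = 64.5 sin 35.0° = 37.00 m/s.
Time to reach x = 225 m: t = x / v_x = 225 / 52.84 = 4.258 s.
y = v_y0 t − ½ g t² = 37.00×4.258 − 5.000×4.258² = 66.9 m.

66.9 m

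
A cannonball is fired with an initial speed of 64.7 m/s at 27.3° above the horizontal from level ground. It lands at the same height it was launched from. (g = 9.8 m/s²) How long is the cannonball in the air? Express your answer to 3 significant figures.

Vertical component: v_y = 64.7 sin 27.3° = 29.67 m/s.
For a projectile landing at launch height, time of flight is t = 2 v_y / g = 2 × 29.67 / 9.8 = 6.06 s.

6.06 s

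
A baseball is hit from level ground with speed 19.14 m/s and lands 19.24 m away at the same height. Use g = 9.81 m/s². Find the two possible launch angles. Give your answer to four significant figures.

Level-ground range: R = v₀² sin(2θ)/g ⇒ sin 2θ = R g / v₀² = 19.24×9.81/19.14² = 0.5152.
2θ = arcsin(0.5152) = 31.011° or 180° − 31.011° = 148.989°.
So θ = 15.51° or θ = 74.49°.

15.51° and 74.49°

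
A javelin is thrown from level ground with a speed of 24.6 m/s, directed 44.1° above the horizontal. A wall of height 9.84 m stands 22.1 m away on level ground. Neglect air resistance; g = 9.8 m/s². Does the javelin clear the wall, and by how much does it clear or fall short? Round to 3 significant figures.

v_x = 24.6 cos 44.1° = 17.67 m/s; v_y0 = 24.6 sin 44.1° = 17.12 m/s.
Time to reach the wall: t = 22.1 / 17.67 = 1.251 s.
Height at that point: y = 17.12×1.251 − 4.900×1.251² = 13.75 m.
That is 13.75 − 9.84 = 3.91 m above the top of the wall, so the javelin clears it.

Yes — it clears the wall by 3.91 m.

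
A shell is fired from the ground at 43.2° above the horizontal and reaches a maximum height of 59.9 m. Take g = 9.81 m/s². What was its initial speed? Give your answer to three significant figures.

50.1 m/s

At maximum height v_y = 0, so (v₀ sin θ)² = 2 g H.
v₀ sin 43.2° = √(2 × 9.81 × 59.9) = 34.28 m/s.
v₀ = 34.28 / sin 43.2° = 34.28 / 0.6845 = 50.1 m/s.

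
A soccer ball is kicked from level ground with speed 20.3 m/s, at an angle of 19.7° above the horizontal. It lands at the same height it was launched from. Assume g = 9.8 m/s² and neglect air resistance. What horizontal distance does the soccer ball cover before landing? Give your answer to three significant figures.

26.7 m

For level ground, R = v₀² sin(2θ) / g.
sin(2 × 19.7°) = sin 39.40° = 0.6347.
R = (20.3)² × 0.6347 / 9.8 = 26.7 m.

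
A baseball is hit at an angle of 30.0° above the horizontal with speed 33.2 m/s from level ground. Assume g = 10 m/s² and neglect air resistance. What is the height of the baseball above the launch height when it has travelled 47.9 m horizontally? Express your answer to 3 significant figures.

v_x = 33.2 cos 30.0° = 28.75 m/s, v_y0 = 33.2 sin 30.0° = 16.60 m/s.
Time to reach x = 47.9 m: t = x / v_x = 47.9 / 28.75 = 1.666 s.
y = v_y0 t − ½ g t² = 16.60×1.666 − 5.000×1.666² = 13.8 m.

13.8 m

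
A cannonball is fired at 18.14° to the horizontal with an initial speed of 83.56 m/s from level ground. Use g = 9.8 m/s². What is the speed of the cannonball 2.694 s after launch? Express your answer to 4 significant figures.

v_x = 83.56 cos 18.14° = 79.407 m/s (constant).
v_y(t) = 83.56 sin 18.14° − g t = 26.016 − 9.8 × 2.694 = -0.38520 m/s.
Speed = √(v_x² + v_y²) = √(6305.5 + 0.14838) = 79.41 m/s.

79.41 m/s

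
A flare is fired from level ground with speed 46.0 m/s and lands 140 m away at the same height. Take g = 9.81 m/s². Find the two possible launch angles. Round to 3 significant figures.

Level-ground range: R = v₀² sin(2θ)/g ⇒ sin 2θ = R g / v₀² = 140×9.81/46.0² = 0.6491.
2θ = arcsin(0.6491) = 40.47° or 180° − 40.47° = 139.53°.
So θ = 20.2° or θ = 69.8°.

20.2° and 69.8°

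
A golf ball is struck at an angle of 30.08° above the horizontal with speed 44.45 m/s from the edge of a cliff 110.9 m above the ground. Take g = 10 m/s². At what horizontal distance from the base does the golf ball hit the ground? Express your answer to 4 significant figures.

286.1 m

Components: v_x = 44.45 cos 30.08° = 38.464 m/s, v_y = 44.45 sin 30.08° = 22.279 m/s.
Vertical: 0 = 110.9 + 22.279 t − ½(10) t² ⇒ 5.000 t² − 22.279 t − 110.9 = 0.
t = [22.279 + √(496.35 + 2218.0)] / 10.00 = 7.4378 s.
Horizontal: R = v_x · t = 38.464 × 7.4378 = 286.1 m.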